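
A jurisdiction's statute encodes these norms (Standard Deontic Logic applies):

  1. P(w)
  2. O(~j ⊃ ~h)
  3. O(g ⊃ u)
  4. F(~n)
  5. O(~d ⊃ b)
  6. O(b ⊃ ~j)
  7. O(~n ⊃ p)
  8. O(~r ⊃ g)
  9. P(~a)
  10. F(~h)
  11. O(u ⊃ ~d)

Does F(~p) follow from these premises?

No

Premise 7 is O(~n ⊃ p), but O(~n) is not derivable from the premises, so it does not yield O(p).
No other premise forces O(p). An ideal world satisfying every premise can still have ~p true, so F(~p) is not derivable.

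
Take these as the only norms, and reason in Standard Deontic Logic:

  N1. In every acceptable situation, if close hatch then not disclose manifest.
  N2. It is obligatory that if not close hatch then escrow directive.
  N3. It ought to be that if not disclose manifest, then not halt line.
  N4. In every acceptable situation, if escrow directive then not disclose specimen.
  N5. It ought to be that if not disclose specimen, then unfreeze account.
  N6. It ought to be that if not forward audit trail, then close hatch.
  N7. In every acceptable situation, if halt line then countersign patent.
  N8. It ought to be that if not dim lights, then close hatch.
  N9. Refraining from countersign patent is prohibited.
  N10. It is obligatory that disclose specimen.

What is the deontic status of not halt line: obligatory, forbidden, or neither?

Obligatory

Premise 10 states O(disclose_specimen) outright.
Premise 4, O(escrow_directive → ¬disclose_specimen), contraposes to O(disclose_specimen → ¬escrow_directive); with O(disclose_specimen) we get O(¬escrow_directive).
Premise 2, O(¬close_hatch → escrow_directive), contraposes to O(¬escrow_directive → close_hatch); with O(¬escrow_directive) we get O(close_hatch).
Premise 1 is O(close_hatch → ¬disclose_manifest); since O(close_hatch), deontic closure gives O(¬disclose_manifest).
From O(¬disclose_manifest) and premise 3, O(¬disclose_manifest → ¬halt_line), we obtain O(¬halt_line).
Premises 5, 6, 7, 8, 9 do not contribute to this derivation.
Hence ¬halt_line is obligatory.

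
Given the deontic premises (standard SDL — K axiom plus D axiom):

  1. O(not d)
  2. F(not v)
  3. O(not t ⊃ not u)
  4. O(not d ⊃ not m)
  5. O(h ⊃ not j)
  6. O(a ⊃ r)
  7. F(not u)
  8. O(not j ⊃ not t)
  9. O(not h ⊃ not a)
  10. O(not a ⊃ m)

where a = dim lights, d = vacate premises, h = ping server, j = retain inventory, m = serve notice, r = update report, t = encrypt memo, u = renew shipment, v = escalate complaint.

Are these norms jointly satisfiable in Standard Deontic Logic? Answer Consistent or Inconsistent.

Premise 7, F(not u), is equivalent to O(u).
Premise 3, O(not t ⊃ not u), contraposes to O(u ⊃ t); with O(u) we get O(t).
The contrapositive of premise 8 (O(not j ⊃ not t)) is O(t ⊃ j), and O(t) is already established, so O(j).
The contrapositive of premise 5 (O(h ⊃ not j)) is O(j ⊃ not h), and O(j) is already established, so O(not h).
From O(not h) and premise 9, O(not h ⊃ not a), we obtain O(not a).
From O(not a) and premise 10, O(not a ⊃ m), we obtain O(m).
Premise 4, O(not d ⊃ not m), contraposes to O(m ⊃ d); with O(m) we get O(d).
Yet premise 1 states O(not d).
We now have both O(d) and O(not d) — d is simultaneously obligatory and forbidden, violating the D-axiom.

Inconsistent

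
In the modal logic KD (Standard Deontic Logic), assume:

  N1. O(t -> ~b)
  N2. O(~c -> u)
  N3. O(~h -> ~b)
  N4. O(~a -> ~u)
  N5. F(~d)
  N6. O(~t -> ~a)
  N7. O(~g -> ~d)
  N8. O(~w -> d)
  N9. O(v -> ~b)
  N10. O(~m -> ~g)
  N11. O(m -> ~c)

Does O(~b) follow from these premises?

Yes

Premise 5, F(~d), is equivalent to O(d).
Premise 7 is O(~g -> ~d); contrapositively O(d -> g). Since O(d) holds, K gives O(g).
Premise 10, O(~m -> ~g), contraposes to O(g -> m); with O(g) we get O(m).
Premise 11 is O(m -> ~c); since O(m), deontic closure gives O(~c).
Premise 2 is O(~c -> u); since O(~c), deontic closure gives O(u).
Premise 4 is O(~a -> ~u); contrapositively O(u -> a). Since O(u) holds, K gives O(a).
The contrapositive of premise 6 (O(~t -> ~a)) is O(a -> t), and O(a) is already established, so O(t).
From O(t) and premise 1, O(t -> ~b), we obtain O(~b).
Premises 3, 8, 9 do not contribute to this derivation.
So O(~b) follows.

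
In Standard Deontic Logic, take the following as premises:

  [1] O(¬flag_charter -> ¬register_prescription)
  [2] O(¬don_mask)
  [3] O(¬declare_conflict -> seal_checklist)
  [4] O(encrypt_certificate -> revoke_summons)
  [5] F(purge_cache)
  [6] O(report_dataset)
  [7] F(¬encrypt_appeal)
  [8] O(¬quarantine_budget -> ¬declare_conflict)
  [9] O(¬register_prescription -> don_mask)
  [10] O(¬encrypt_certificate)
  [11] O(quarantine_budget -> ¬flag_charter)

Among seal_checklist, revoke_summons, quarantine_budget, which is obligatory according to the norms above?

seal_checklist

Premise 2 gives O(¬don_mask).
Premise 9, O(¬register_prescription -> don_mask), contraposes to O(¬don_mask -> register_prescription); with O(¬don_mask) we get O(register_prescription).
Premise 1, O(¬flag_charter -> ¬register_prescription), contraposes to O(register_prescription -> flag_charter); with O(register_prescription) we get O(flag_charter).
Premise 11, O(quarantine_budget -> ¬flag_charter), contraposes to O(flag_charter -> ¬quarantine_budget); with O(flag_charter) we get O(¬quarantine_budget).
Applying K to premise 8 (O(¬quarantine_budget -> ¬declare_conflict)) and O(¬quarantine_budget) yields O(¬declare_conflict).
Applying K to premise 3 (O(¬declare_conflict -> seal_checklist)) and O(¬declare_conflict) yields O(seal_checklist).
So O(seal_checklist) holds — seal_checklist is obligatory. None of the other listed options is made obligatory by any chain of premises.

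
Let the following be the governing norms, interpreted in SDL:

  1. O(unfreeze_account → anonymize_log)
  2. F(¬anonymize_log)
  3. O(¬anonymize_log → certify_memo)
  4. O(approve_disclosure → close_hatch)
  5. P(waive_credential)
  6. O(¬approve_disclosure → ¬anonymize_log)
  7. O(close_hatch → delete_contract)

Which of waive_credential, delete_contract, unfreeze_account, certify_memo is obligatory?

Premise 2, F(¬anonymize_log), is equivalent to O(anonymize_log).
Premise 6 is O(¬approve_disclosure → ¬anonymize_log); contrapositively O(anonymize_log → approve_disclosure). Since O(anonymize_log) holds, K gives O(approve_disclosure).
From O(approve_disclosure) and premise 4, O(approve_disclosure → close_hatch), we obtain O(close_hatch).
Applying K to premise 7 (O(close_hatch → delete_contract)) and O(close_hatch) yields O(delete_contract).
So O(delete_contract) holds — delete_contract is obligatory. None of the other listed options is made obligatory by any chain of premises.

delete_contract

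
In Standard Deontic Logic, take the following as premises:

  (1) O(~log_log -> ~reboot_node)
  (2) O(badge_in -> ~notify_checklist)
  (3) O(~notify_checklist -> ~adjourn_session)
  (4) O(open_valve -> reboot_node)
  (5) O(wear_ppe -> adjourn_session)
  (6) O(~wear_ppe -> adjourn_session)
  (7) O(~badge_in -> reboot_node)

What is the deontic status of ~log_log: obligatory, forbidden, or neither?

Premises 6 and 5 cover both cases: O(~wear_ppe -> adjourn_session) and O(wear_ppe -> adjourn_session). Since ~wear_ppe ∨ wear_ppe is a tautology, O(adjourn_session) follows.
Premise 3 is O(~notify_checklist -> ~adjourn_session); contrapositively O(adjourn_session -> notify_checklist). Since O(adjourn_session) holds, K gives O(notify_checklist).
Premise 2, O(badge_in -> ~notify_checklist), contraposes to O(notify_checklist -> ~badge_in); with O(notify_checklist) we get O(~badge_in).
Applying K to premise 7 (O(~badge_in -> reboot_node)) and O(~badge_in) yields O(reboot_node).
Premise 1, O(~log_log -> ~reboot_node), contraposes to O(reboot_node -> log_log); with O(reboot_node) we get O(log_log).
Premise 4 does not contribute to this derivation.
Thus O(log_log), which is F(~log_log): ~log_log is forbidden.

Forbidden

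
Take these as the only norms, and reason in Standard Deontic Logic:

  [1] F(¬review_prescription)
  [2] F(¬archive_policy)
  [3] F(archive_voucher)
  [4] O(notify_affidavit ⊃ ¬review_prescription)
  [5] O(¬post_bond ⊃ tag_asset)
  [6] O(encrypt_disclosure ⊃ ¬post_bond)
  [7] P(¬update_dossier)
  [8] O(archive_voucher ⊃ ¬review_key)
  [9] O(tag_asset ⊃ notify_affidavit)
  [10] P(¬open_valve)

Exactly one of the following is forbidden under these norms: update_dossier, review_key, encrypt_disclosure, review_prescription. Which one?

Premise 1, F(¬review_prescription), is equivalent to O(review_prescription).
Premise 4 is O(notify_affidavit ⊃ ¬review_prescription); contrapositively O(review_prescription ⊃ ¬notify_affidavit). Since O(review_prescription) holds, K gives O(¬notify_affidavit).
The contrapositive of premise 9 (O(tag_asset ⊃ notify_affidavit)) is O(¬notify_affidavit ⊃ ¬tag_asset), and O(¬notify_affidavit) is already established, so O(¬tag_asset).
Premise 5, O(¬post_bond ⊃ tag_asset), contraposes to O(¬tag_asset ⊃ post_bond); with O(¬tag_asset) we get O(post_bond).
Premise 6 is O(encrypt_disclosure ⊃ ¬post_bond); contrapositively O(post_bond ⊃ ¬encrypt_disclosure). Since O(post_bond) holds, K gives O(¬encrypt_disclosure).
So O(¬encrypt_disclosure) holds, i.e. encrypt_disclosure is forbidden. None of the other listed options is forbidden under the premises.

encrypt_disclosure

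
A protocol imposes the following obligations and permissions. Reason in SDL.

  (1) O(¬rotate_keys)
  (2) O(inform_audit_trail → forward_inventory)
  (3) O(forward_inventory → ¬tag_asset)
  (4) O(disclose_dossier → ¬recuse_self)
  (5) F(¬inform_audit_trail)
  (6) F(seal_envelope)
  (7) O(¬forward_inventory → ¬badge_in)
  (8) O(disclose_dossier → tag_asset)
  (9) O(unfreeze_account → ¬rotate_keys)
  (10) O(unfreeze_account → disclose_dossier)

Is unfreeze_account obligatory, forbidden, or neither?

Forbidden

Premise 5 is F(¬inform_audit_trail), i.e. O(inform_audit_trail).
With premise 2, O(inform_audit_trail → forward_inventory), the K-axiom yields O(forward_inventory).
From O(forward_inventory) and premise 3, O(forward_inventory → ¬tag_asset), we obtain O(¬tag_asset).
The contrapositive of premise 8 (O(disclose_dossier → tag_asset)) is O(¬tag_asset → ¬disclose_dossier), and O(¬tag_asset) is already established, so O(¬disclose_dossier).
Premise 10, O(unfreeze_account → disclose_dossier), contraposes to O(¬disclose_dossier → ¬unfreeze_account); with O(¬disclose_dossier) we get O(¬unfreeze_account).
Premises 1, 4, 6, 7, 9 do not contribute to this derivation.
Thus O(¬unfreeze_account), which is F(unfreeze_account): unfreeze_account is forbidden.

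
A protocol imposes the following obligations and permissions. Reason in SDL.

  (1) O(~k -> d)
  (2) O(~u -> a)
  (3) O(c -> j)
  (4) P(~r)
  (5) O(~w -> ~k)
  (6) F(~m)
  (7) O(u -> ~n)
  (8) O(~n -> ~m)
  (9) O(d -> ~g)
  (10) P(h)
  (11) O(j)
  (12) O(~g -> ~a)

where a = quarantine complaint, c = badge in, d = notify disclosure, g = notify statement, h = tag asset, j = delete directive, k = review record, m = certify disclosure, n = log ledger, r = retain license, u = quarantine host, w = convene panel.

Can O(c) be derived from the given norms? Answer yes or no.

Premise 3 is O(c -> j); even if O(j) held, inferring O(c) would be affirming the consequent — invalid.
No other premise forces O(c). An ideal world satisfying every premise can still have c false, so O(c) is not derivable.

No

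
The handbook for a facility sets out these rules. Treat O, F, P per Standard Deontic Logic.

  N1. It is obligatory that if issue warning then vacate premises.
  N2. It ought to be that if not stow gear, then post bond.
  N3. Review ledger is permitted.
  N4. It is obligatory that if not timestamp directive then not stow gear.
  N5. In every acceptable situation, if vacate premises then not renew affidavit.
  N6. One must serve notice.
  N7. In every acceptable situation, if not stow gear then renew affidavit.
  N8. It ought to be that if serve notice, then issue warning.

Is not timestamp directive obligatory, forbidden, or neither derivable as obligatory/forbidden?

Premise 6 gives O(serve_notice).
Applying K to premise 8 (O(serve_notice → issue_warning)) and O(serve_notice) yields O(issue_warning).
With premise 1, O(issue_warning → vacate_premises), the K-axiom yields O(vacate_premises).
With premise 5, O(vacate_premises → ¬renew_affidavit), the K-axiom yields O(¬renew_affidavit).
Premise 7 is O(¬stow_gear → renew_affidavit); contrapositively O(¬renew_affidavit → stow_gear). Since O(¬renew_affidavit) holds, K gives O(stow_gear).
Premise 4, O(¬timestamp_directive → ¬stow_gear), contraposes to O(stow_gear → timestamp_directive); with O(stow_gear) we get O(timestamp_directive).
Premises 2, 3 do not contribute to this derivation.
Thus O(timestamp_directive), which is F(¬timestamp_directive): ¬timestamp_directive is forbidden.

Forbidden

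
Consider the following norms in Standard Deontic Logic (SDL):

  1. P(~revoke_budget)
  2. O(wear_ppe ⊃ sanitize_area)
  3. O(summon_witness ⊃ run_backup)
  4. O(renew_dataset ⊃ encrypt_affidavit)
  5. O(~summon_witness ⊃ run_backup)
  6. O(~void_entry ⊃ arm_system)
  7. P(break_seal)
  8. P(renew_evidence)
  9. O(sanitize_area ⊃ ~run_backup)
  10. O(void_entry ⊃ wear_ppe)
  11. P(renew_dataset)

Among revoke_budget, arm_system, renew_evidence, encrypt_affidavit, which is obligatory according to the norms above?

arm_system

Premises 3 and 5 are O(summon_witness ⊃ run_backup) and O(~summon_witness ⊃ run_backup); every ideal world satisfies summon_witness or ~summon_witness, so in either case run_backup holds — hence O(run_backup).
The contrapositive of premise 9 (O(sanitize_area ⊃ ~run_backup)) is O(run_backup ⊃ ~sanitize_area), and O(run_backup) is already established, so O(~sanitize_area).
The contrapositive of premise 2 (O(wear_ppe ⊃ sanitize_area)) is O(~sanitize_area ⊃ ~wear_ppe), and O(~sanitize_area) is already established, so O(~wear_ppe).
The contrapositive of premise 10 (O(void_entry ⊃ wear_ppe)) is O(~wear_ppe ⊃ ~void_entry), and O(~wear_ppe) is already established, so O(~void_entry).
Premise 6 is O(~void_entry ⊃ arm_system); since O(~void_entry), deontic closure gives O(arm_system).
So O(arm_system) holds — arm_system is obligatory. None of the other listed options is made obligatory by any chain of premises.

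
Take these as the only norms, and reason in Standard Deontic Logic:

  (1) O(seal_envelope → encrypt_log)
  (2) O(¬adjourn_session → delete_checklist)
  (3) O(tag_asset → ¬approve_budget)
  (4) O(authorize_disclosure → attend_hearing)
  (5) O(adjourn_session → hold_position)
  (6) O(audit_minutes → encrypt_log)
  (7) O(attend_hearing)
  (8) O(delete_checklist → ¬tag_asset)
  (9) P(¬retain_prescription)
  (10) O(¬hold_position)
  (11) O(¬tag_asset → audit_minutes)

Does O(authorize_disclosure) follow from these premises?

Premise 4 is O(authorize_disclosure → attend_hearing); even if O(attend_hearing) held, inferring O(authorize_disclosure) would be affirming the consequent — invalid.
No other premise forces O(authorize_disclosure). An ideal world satisfying every premise can still have authorize_disclosure false, so O(authorize_disclosure) is not derivable.

No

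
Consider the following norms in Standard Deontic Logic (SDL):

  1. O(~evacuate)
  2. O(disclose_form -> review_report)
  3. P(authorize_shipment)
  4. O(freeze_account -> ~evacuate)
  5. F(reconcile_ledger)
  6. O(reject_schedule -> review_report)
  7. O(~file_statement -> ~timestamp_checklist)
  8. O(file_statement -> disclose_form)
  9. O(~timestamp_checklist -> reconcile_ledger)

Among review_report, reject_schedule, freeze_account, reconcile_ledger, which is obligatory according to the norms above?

Premise 5, F(reconcile_ledger), is equivalent to O(~reconcile_ledger).
Premise 9, O(~timestamp_checklist -> reconcile_ledger), contraposes to O(~reconcile_ledger -> timestamp_checklist); with O(~reconcile_ledger) we get O(timestamp_checklist).
The contrapositive of premise 7 (O(~file_statement -> ~timestamp_checklist)) is O(timestamp_checklist -> file_statement), and O(timestamp_checklist) is already established, so O(file_statement).
With premise 8, O(file_statement -> disclose_form), the K-axiom yields O(disclose_form).
Premise 2 is O(disclose_form -> review_report); since O(disclose_form), deontic closure gives O(review_report).
So O(review_report) holds — review_report is obligatory. None of the other listed options is made obligatory by any chain of premises.

review_report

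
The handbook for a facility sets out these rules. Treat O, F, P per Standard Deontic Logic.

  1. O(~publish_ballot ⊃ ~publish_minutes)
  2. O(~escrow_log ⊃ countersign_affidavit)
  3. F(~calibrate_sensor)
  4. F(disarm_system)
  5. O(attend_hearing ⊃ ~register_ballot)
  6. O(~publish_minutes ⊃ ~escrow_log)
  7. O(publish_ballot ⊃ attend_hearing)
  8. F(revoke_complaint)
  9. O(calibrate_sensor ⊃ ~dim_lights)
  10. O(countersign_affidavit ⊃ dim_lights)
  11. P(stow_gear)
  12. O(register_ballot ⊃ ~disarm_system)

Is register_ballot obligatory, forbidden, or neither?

F(~calibrate_sensor) at premise 3 means O(calibrate_sensor).
Premise 9 is O(calibrate_sensor ⊃ ~dim_lights); since O(calibrate_sensor), deontic closure gives O(~dim_lights).
Premise 10 is O(countersign_affidavit ⊃ dim_lights); contrapositively O(~dim_lights ⊃ ~countersign_affidavit). Since O(~dim_lights) holds, K gives O(~countersign_affidavit).
Premise 2 is O(~escrow_log ⊃ countersign_affidavit); contrapositively O(~countersign_affidavit ⊃ escrow_log). Since O(~countersign_affidavit) holds, K gives O(escrow_log).
Premise 6 is O(~publish_minutes ⊃ ~escrow_log); contrapositively O(escrow_log ⊃ publish_minutes). Since O(escrow_log) holds, K gives O(publish_minutes).
Premise 1, O(~publish_ballot ⊃ ~publish_minutes), contraposes to O(publish_minutes ⊃ publish_ballot); with O(publish_minutes) we get O(publish_ballot).
Applying K to premise 7 (O(publish_ballot ⊃ attend_hearing)) and O(publish_ballot) yields O(attend_hearing).
From O(attend_hearing) and premise 5, O(attend_hearing ⊃ ~register_ballot), we obtain O(~register_ballot).
Premises 4, 8, 11, 12 do not contribute to this derivation.
Thus O(~register_ballot), which is F(register_ballot): register_ballot is forbidden.

Forbidden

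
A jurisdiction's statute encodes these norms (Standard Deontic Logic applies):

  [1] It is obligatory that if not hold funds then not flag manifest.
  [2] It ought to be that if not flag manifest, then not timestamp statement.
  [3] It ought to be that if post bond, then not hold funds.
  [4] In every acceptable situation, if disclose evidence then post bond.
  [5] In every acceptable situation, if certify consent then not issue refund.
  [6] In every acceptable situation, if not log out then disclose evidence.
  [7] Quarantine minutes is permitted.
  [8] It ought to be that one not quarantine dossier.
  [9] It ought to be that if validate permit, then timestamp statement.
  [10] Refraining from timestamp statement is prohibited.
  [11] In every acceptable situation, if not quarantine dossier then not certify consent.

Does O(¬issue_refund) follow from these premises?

No

Premise 5 is O(certify_consent → ¬issue_refund), but O(certify_consent) is not derivable from the premises, so it does not yield O(¬issue_refund).
No other premise forces O(¬issue_refund). An ideal world satisfying every premise can still have ¬issue_refund false, so O(¬issue_refund) is not derivable.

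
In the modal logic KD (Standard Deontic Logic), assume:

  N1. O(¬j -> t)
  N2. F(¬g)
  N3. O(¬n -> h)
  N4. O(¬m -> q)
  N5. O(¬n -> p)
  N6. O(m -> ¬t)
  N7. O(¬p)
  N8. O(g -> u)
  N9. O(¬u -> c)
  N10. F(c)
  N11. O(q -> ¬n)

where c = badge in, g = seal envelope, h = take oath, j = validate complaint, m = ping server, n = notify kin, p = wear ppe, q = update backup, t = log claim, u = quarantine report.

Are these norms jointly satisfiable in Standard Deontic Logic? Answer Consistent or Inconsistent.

Premise 9 is O(¬u -> c), but O(¬u) is not derivable from the premises, so it does not yield O(c).
So O(c) is not derivable, and the apparent clash with O(¬c) does not arise.
A world satisfying every obligation exists (e.g. c=false, g=true, h=false, j=true, m=true, n=true, p=false, q=false, t=false, u=true); no atom is both obligatory and forbidden, so the set is consistent.

Consistent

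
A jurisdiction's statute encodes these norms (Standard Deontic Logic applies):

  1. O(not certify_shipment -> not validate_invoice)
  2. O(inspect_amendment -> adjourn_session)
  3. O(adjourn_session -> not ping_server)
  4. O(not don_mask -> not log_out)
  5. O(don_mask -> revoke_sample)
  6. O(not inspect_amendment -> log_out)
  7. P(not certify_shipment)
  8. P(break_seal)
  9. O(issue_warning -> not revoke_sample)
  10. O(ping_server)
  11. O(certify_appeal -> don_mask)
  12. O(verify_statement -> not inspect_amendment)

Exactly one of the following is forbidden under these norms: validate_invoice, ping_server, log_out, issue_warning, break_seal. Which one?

issue_warning

Premise 10 gives O(ping_server).
Premise 3 is O(adjourn_session -> not ping_server); contrapositively O(ping_server -> not adjourn_session). Since O(ping_server) holds, K gives O(not adjourn_session).
The contrapositive of premise 2 (O(inspect_amendment -> adjourn_session)) is O(not adjourn_session -> not inspect_amendment), and O(not adjourn_session) is already established, so O(not inspect_amendment).
Applying K to premise 6 (O(not inspect_amendment -> log_out)) and O(not inspect_amendment) yields O(log_out).
Premise 4 is O(not don_mask -> not log_out); contrapositively O(log_out -> don_mask). Since O(log_out) holds, K gives O(don_mask).
Applying K to premise 5 (O(don_mask -> revoke_sample)) and O(don_mask) yields O(revoke_sample).
Premise 9 is O(issue_warning -> not revoke_sample); contrapositively O(revoke_sample -> not issue_warning). Since O(revoke_sample) holds, K gives O(not issue_warning).
So O(not issue_warning) holds, i.e. issue_warning is forbidden. None of the other listed options is forbidden under the premises.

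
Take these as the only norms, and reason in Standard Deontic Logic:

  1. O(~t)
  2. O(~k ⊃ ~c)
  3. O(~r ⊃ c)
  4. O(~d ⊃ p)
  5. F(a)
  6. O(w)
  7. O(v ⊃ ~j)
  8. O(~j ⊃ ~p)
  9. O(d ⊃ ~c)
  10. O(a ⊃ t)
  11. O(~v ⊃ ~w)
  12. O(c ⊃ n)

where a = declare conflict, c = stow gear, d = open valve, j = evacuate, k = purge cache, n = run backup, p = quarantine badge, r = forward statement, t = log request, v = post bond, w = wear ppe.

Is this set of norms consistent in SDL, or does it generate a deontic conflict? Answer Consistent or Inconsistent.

Consistent

Premise 10 is O(a ⊃ t), but O(a) is not derivable from the premises, so it does not yield O(t).
So O(t) is not derivable, and the apparent clash with O(~t) does not arise.
A world satisfying every obligation exists (e.g. a=false, c=false, d=true, j=false, k=false, n=false, p=false, r=true, t=false, v=true, w=true); no atom is both obligatory and forbidden, so the set is consistent.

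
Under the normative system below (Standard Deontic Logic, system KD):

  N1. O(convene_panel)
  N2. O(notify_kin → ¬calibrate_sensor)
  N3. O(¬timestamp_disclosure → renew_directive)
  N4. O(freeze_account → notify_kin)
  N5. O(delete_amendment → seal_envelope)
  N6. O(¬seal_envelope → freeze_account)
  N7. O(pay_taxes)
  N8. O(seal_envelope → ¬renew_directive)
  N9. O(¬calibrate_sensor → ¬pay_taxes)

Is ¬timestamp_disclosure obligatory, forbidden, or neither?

Forbidden

From premise 7 we have O(pay_taxes).
Premise 9, O(¬calibrate_sensor → ¬pay_taxes), contraposes to O(pay_taxes → calibrate_sensor); with O(pay_taxes) we get O(calibrate_sensor).
Premise 2, O(notify_kin → ¬calibrate_sensor), contraposes to O(calibrate_sensor → ¬notify_kin); with O(calibrate_sensor) we get O(¬notify_kin).
Premise 4 is O(freeze_account → notify_kin); contrapositively O(¬notify_kin → ¬freeze_account). Since O(¬notify_kin) holds, K gives O(¬freeze_account).
The contrapositive of premise 6 (O(¬seal_envelope → freeze_account)) is O(¬freeze_account → seal_envelope), and O(¬freeze_account) is already established, so O(seal_envelope).
From O(seal_envelope) and premise 8, O(seal_envelope → ¬renew_directive), we obtain O(¬renew_directive).
Premise 3, O(¬timestamp_disclosure → renew_directive), contraposes to O(¬renew_directive → timestamp_disclosure); with O(¬renew_directive) we get O(timestamp_disclosure).
Premises 1, 5 do not contribute to this derivation.
Thus O(timestamp_disclosure), which is F(¬timestamp_disclosure): ¬timestamp_disclosure is forbidden.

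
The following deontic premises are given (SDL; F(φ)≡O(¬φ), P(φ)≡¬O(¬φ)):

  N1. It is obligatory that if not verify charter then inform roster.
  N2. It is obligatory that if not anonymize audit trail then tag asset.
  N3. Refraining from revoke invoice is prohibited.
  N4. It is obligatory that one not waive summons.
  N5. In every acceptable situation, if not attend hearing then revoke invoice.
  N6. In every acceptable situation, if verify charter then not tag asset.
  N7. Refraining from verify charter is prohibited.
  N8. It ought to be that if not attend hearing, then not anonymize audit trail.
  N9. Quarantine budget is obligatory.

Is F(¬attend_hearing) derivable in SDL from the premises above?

Yes

Premise 7 is F(¬verify_charter), i.e. O(verify_charter).
Applying K to premise 6 (O(verify_charter → ¬tag_asset)) and O(verify_charter) yields O(¬tag_asset).
The contrapositive of premise 2 (O(¬anonymize_audit_trail → tag_asset)) is O(¬tag_asset → anonymize_audit_trail), and O(¬tag_asset) is already established, so O(anonymize_audit_trail).
Premise 8, O(¬attend_hearing → ¬anonymize_audit_trail), contraposes to O(anonymize_audit_trail → attend_hearing); with O(anonymize_audit_trail) we get O(attend_hearing).
Premises 1, 3, 4, 5, 9 do not contribute to this derivation.
So O(attend_hearing) holds, i.e. F(¬attend_hearing). The claim follows.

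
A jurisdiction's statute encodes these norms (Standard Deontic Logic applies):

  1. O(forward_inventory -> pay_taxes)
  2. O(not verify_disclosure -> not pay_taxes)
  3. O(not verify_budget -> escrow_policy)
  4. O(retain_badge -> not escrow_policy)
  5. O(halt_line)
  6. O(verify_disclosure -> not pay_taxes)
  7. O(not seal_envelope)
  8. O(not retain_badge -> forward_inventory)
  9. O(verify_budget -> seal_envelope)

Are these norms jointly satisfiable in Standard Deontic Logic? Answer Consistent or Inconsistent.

Inconsistent

By case analysis on not verify_disclosure: premise 2 gives O(not verify_disclosure -> not pay_taxes) and premise 6 gives O(verify_disclosure -> not pay_taxes), so O(not pay_taxes) either way.
The contrapositive of premise 1 (O(forward_inventory -> pay_taxes)) is O(not pay_taxes -> not forward_inventory), and O(not pay_taxes) is already established, so O(not forward_inventory).
Premise 8 is O(not retain_badge -> forward_inventory); contrapositively O(not forward_inventory -> retain_badge). Since O(not forward_inventory) holds, K gives O(retain_badge).
With premise 4, O(retain_badge -> not escrow_policy), the K-axiom yields O(not escrow_policy).
Premise 3 is O(not verify_budget -> escrow_policy); contrapositively O(not escrow_policy -> verify_budget). Since O(not escrow_policy) holds, K gives O(verify_budget).
Premise 9 is O(verify_budget -> seal_envelope); since O(verify_budget), deontic closure gives O(seal_envelope).
But premise 7 directly asserts O(not seal_envelope).
We now have both O(seal_envelope) and O(not seal_envelope) — seal_envelope is simultaneously obligatory and forbidden, violating the D-axiom.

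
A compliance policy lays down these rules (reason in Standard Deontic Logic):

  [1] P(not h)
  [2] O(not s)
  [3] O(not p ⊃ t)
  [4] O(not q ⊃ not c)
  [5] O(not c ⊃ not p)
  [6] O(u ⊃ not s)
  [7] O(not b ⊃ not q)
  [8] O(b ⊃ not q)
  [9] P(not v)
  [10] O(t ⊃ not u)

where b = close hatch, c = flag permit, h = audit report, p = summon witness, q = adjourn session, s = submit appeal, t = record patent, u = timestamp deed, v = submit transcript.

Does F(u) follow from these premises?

Yes

By case analysis on b: premise 8 gives O(b ⊃ not q) and premise 7 gives O(not b ⊃ not q), so O(not q) either way.
From O(not q) and premise 4, O(not q ⊃ not c), we obtain O(not c).
Applying K to premise 5 (O(not c ⊃ not p)) and O(not c) yields O(not p).
Premise 3 is O(not p ⊃ t); since O(not p), deontic closure gives O(t).
From O(t) and premise 10, O(t ⊃ not u), we obtain O(not u).
Premises 1, 2, 6, 9 do not contribute to this derivation.
So O(not u) holds, i.e. F(u). The claim follows.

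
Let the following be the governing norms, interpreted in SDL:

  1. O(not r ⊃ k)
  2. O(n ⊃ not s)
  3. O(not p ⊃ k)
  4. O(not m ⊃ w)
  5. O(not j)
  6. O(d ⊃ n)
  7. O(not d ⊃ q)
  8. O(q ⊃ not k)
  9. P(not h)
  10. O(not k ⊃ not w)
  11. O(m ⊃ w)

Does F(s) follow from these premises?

Yes

Premises 11 and 4 cover both cases: O(m ⊃ w) and O(not m ⊃ w). Since m ∨ not m is a tautology, O(w) follows.
Premise 10, O(not k ⊃ not w), contraposes to O(w ⊃ k); with O(w) we get O(k).
Premise 8, O(q ⊃ not k), contraposes to O(k ⊃ not q); with O(k) we get O(not q).
Premise 7 is O(not d ⊃ q); contrapositively O(not q ⊃ d). Since O(not q) holds, K gives O(d).
Applying K to premise 6 (O(d ⊃ n)) and O(d) yields O(n).
Premise 2 is O(n ⊃ not s); since O(n), deontic closure gives O(not s).
Premises 1, 3, 5, 9 do not contribute to this derivation.
So O(not s) holds, i.e. F(s). The claim follows.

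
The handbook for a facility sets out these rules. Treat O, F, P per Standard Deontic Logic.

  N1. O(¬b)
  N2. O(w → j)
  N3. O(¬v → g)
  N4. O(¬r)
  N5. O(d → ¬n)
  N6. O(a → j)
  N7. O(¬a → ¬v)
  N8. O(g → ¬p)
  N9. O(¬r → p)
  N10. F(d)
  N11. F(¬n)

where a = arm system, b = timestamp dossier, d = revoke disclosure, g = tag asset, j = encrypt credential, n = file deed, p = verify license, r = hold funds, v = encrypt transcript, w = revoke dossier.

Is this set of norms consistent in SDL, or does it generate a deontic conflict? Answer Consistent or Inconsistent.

Consistent

Premise 5 is O(d → ¬n), but O(d) is not derivable from the premises, so it does not yield O(¬n).
So O(¬n) is not derivable, and the apparent clash with O(n) does not arise.
A world satisfying every obligation exists (e.g. a=true, b=false, d=false, g=false, j=true, n=true, p=true, r=false, v=true, w=false); no atom is both obligatory and forbidden, so the set is consistent.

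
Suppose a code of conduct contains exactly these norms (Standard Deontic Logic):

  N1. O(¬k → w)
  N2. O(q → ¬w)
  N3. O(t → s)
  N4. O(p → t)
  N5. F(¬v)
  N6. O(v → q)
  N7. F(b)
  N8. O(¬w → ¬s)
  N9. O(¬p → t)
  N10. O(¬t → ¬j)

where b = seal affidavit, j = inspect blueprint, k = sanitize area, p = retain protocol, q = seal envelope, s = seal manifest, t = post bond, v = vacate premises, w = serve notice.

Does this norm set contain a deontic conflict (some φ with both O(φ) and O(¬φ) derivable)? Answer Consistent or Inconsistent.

Premises 4 and 9 cover both cases: O(p → t) and O(¬p → t). Since p ∨ ¬p is a tautology, O(t) follows.
With premise 3, O(t → s), the K-axiom yields O(s).
The contrapositive of premise 8 (O(¬w → ¬s)) is O(s → w), and O(s) is already established, so O(w).
Premise 2 is O(q → ¬w); contrapositively O(w → ¬q). Since O(w) holds, K gives O(¬q).
The contrapositive of premise 6 (O(v → q)) is O(¬q → ¬v), and O(¬q) is already established, so O(¬v).
However, F(¬v) at premise 5 amounts to O(v).
We now have both O(¬v) and O(v) — v is simultaneously obligatory and forbidden, violating the D-axiom.

Inconsistent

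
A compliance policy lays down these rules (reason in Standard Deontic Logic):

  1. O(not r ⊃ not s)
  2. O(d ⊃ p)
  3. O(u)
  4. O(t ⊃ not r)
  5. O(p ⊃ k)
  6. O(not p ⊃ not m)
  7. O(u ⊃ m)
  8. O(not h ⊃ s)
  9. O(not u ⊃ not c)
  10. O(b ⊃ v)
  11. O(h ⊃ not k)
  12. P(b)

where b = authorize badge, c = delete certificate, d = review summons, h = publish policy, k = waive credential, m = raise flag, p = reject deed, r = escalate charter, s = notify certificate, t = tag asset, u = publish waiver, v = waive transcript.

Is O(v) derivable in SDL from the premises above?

No

Premise 10 is O(b ⊃ v), but O(b) is not derivable from the premises (the permission P(b) asserts only not O(not b), not O(b)), so it does not yield O(v).
No other premise forces O(v). An ideal world satisfying every premise can still have v false, so O(v) is not derivable.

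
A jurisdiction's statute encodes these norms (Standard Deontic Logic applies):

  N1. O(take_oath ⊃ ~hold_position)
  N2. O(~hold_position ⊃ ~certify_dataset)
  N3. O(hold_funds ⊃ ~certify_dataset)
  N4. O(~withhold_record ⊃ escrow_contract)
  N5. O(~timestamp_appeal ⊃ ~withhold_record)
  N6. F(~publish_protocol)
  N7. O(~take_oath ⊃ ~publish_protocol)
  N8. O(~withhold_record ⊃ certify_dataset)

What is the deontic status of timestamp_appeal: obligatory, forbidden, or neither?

F(~publish_protocol) at premise 6 means O(publish_protocol).
Premise 7 is O(~take_oath ⊃ ~publish_protocol); contrapositively O(publish_protocol ⊃ take_oath). Since O(publish_protocol) holds, K gives O(take_oath).
Applying K to premise 1 (O(take_oath ⊃ ~hold_position)) and O(take_oath) yields O(~hold_position).
Premise 2 is O(~hold_position ⊃ ~certify_dataset); since O(~hold_position), deontic closure gives O(~certify_dataset).
Premise 8, O(~withhold_record ⊃ certify_dataset), contraposes to O(~certify_dataset ⊃ withhold_record); with O(~certify_dataset) we get O(withhold_record).
Premise 5 is O(~timestamp_appeal ⊃ ~withhold_record); contrapositively O(withhold_record ⊃ timestamp_appeal). Since O(withhold_record) holds, K gives O(timestamp_appeal).
Premises 3, 4 do not contribute to this derivation.
Hence timestamp_appeal is obligatory.

Obligatory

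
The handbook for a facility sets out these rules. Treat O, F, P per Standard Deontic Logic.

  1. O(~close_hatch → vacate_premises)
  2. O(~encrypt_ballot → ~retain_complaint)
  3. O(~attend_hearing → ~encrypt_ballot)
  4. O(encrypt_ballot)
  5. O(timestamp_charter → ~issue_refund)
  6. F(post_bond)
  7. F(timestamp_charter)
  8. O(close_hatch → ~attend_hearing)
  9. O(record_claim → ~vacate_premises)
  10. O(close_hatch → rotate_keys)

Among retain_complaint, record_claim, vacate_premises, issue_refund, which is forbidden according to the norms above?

Premise 4 gives O(encrypt_ballot).
Premise 3 is O(~attend_hearing → ~encrypt_ballot); contrapositively O(encrypt_ballot → attend_hearing). Since O(encrypt_ballot) holds, K gives O(attend_hearing).
The contrapositive of premise 8 (O(close_hatch → ~attend_hearing)) is O(attend_hearing → ~close_hatch), and O(attend_hearing) is already established, so O(~close_hatch).
Premise 1 is O(~close_hatch → vacate_premises); since O(~close_hatch), deontic closure gives O(vacate_premises).
Premise 9, O(record_claim → ~vacate_premises), contraposes to O(vacate_premises → ~record_claim); with O(vacate_premises) we get O(~record_claim).
So O(~record_claim) holds, i.e. record_claim is forbidden. None of the other listed options is forbidden under the premises.

record_claim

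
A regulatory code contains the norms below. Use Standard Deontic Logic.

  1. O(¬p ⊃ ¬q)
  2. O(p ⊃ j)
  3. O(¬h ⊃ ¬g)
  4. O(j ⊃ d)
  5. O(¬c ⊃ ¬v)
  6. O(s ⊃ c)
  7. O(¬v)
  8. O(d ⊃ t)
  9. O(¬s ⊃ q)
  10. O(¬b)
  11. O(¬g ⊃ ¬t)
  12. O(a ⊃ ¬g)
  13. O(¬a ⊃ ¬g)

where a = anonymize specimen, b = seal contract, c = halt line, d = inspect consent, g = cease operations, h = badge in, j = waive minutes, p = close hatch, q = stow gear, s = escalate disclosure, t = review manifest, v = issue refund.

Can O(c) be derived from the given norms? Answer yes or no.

Premises 13 and 12 cover both cases: O(¬a ⊃ ¬g) and O(a ⊃ ¬g). Since ¬a ∨ a is a tautology, O(¬g) follows.
Premise 11 is O(¬g ⊃ ¬t); since O(¬g), deontic closure gives O(¬t).
Premise 8 is O(d ⊃ t); contrapositively O(¬t ⊃ ¬d). Since O(¬t) holds, K gives O(¬d).
Premise 4 is O(j ⊃ d); contrapositively O(¬d ⊃ ¬j). Since O(¬d) holds, K gives O(¬j).
The contrapositive of premise 2 (O(p ⊃ j)) is O(¬j ⊃ ¬p), and O(¬j) is already established, so O(¬p).
Premise 1 is O(¬p ⊃ ¬q); since O(¬p), deontic closure gives O(¬q).
The contrapositive of premise 9 (O(¬s ⊃ q)) is O(¬q ⊃ s), and O(¬q) is already established, so O(s).
From O(s) and premise 6, O(s ⊃ c), we obtain O(c).
Premises 3, 5, 7, 10 do not contribute to this derivation.
So O(c) follows.

Yes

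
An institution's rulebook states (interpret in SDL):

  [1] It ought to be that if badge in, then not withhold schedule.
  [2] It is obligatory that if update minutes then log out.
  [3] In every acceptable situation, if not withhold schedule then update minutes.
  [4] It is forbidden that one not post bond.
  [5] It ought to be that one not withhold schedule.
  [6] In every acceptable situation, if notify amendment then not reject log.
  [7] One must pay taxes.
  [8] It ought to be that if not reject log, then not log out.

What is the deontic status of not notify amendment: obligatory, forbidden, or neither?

Obligatory

Premise 5 states O(¬withhold_schedule) outright.
Applying K to premise 3 (O(¬withhold_schedule → update_minutes)) and O(¬withhold_schedule) yields O(update_minutes).
Applying K to premise 2 (O(update_minutes → log_out)) and O(update_minutes) yields O(log_out).
Premise 8, O(¬reject_log → ¬log_out), contraposes to O(log_out → reject_log); with O(log_out) we get O(reject_log).
The contrapositive of premise 6 (O(notify_amendment → ¬reject_log)) is O(reject_log → ¬notify_amendment), and O(reject_log) is already established, so O(¬notify_amendment).
Premises 1, 4, 7 do not contribute to this derivation.
Hence ¬notify_amendment is obligatory.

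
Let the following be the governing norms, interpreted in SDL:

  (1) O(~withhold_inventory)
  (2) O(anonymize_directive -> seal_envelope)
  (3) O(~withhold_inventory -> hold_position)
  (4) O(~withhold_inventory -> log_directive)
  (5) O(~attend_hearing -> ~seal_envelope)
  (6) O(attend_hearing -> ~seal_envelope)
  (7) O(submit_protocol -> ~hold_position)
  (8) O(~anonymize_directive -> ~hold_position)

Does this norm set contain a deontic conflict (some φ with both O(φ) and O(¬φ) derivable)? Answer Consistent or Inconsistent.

Premises 5 and 6 cover both cases: O(~attend_hearing -> ~seal_envelope) and O(attend_hearing -> ~seal_envelope). Since ~attend_hearing ∨ attend_hearing is a tautology, O(~seal_envelope) follows.
The contrapositive of premise 2 (O(anonymize_directive -> seal_envelope)) is O(~seal_envelope -> ~anonymize_directive), and O(~seal_envelope) is already established, so O(~anonymize_directive).
From O(~anonymize_directive) and premise 8, O(~anonymize_directive -> ~hold_position), we obtain O(~hold_position).
Premise 3, O(~withhold_inventory -> hold_position), contraposes to O(~hold_position -> withhold_inventory); with O(~hold_position) we get O(withhold_inventory).
However, premise 1 gives O(~withhold_inventory).
We now have both O(withhold_inventory) and O(~withhold_inventory) — withhold_inventory is simultaneously obligatory and forbidden, violating the D-axiom.

Inconsistent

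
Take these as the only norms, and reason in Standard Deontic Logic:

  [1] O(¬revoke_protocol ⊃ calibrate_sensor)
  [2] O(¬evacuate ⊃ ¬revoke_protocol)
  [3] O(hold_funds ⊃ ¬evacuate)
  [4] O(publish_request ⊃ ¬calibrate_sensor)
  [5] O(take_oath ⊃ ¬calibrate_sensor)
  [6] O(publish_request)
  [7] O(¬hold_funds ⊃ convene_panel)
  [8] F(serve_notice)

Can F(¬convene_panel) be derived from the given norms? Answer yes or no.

Yes

Premise 6 gives O(publish_request).
Applying K to premise 4 (O(publish_request ⊃ ¬calibrate_sensor)) and O(publish_request) yields O(¬calibrate_sensor).
The contrapositive of premise 1 (O(¬revoke_protocol ⊃ calibrate_sensor)) is O(¬calibrate_sensor ⊃ revoke_protocol), and O(¬calibrate_sensor) is already established, so O(revoke_protocol).
Premise 2 is O(¬evacuate ⊃ ¬revoke_protocol); contrapositively O(revoke_protocol ⊃ evacuate). Since O(revoke_protocol) holds, K gives O(evacuate).
Premise 3, O(hold_funds ⊃ ¬evacuate), contraposes to O(evacuate ⊃ ¬hold_funds); with O(evacuate) we get O(¬hold_funds).
From O(¬hold_funds) and premise 7, O(¬hold_funds ⊃ convene_panel), we obtain O(convene_panel).
Premises 5, 8 do not contribute to this derivation.
So O(convene_panel) holds, i.e. F(¬convene_panel). The claim follows.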